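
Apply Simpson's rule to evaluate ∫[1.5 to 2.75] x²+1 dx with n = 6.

f(x) = x²+1
a = 1.5, b = 2.75, n = 6
h = (b - a)/n = 0.208333

Simpson's rule: (h/3)[f(x₀) + 4f(x₁) + 2f(x₂) + ... + f(xₙ)]

x_0 = 1.5000, f(x_0) = 3.250000, coefficient = 1
x_1 = 1.7083, f(x_1) = 3.918403, coefficient = 4
x_2 = 1.9167, f(x_2) = 4.673611, coefficient = 2
x_3 = 2.1250, f(x_3) = 5.515625, coefficient = 4
x_4 = 2.3333, f(x_4) = 6.444444, coefficient = 2
x_5 = 2.5417, f(x_5) = 7.460069, coefficient = 4
x_6 = 2.7500, f(x_6) = 8.562500, coefficient = 1

I ≈ (0.208333/3) × 101.625000 = 7.057292
Exact value: 7.057292
Error: 0.000000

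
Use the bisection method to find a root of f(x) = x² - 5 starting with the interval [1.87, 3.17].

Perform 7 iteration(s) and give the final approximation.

f(x) = x² - 5
Initial interval: [1.87, 3.17]

Iteration 1:
  c_1 = (1.870000 + 3.170000)/2 = 2.520000
  f(c_1) = f(2.520000) = 1.350400
  f(a) × f(c) < 0, new interval: [1.870000, 2.520000]
Iteration 2:
  c_2 = (1.870000 + 2.520000)/2 = 2.195000
  f(c_2) = f(2.195000) = -0.181975
  f(a) × f(c) ≥ 0, new interval: [2.195000, 2.520000]
Iteration 3:
  c_3 = (2.195000 + 2.520000)/2 = 2.357500
  f(c_3) = f(2.357500) = 0.557806
  f(a) × f(c) < 0, new interval: [2.195000, 2.357500]
Iteration 4:
  c_4 = (2.195000 + 2.357500)/2 = 2.276250
  f(c_4) = f(2.276250) = 0.181314
  f(a) × f(c) < 0, new interval: [2.195000, 2.276250]
Iteration 5:
  c_5 = (2.195000 + 2.276250)/2 = 2.235625
  f(c_5) = f(2.235625) = -0.001981
  f(a) × f(c) ≥ 0, new interval: [2.235625, 2.276250]
Iteration 6:
  c_6 = (2.235625 + 2.276250)/2 = 2.255937
  f(c_6) = f(2.255937) = 0.089254
  f(a) × f(c) < 0, new interval: [2.235625, 2.255937]
Iteration 7:
  c_7 = (2.235625 + 2.255937)/2 = 2.245781
  f(c_7) = f(2.245781) = 0.043533
  f(a) × f(c) < 0, new interval: [2.235625, 2.245781]

After 7 iteration(s), the approximation is c_7 = 2.245781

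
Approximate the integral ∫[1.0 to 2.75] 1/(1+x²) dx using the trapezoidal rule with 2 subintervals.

f(x) = 1/(1+x²)
a = 1.0, b = 2.75, n = 2
h = (b - a)/n = 0.875000

Trapezoidal rule: (h/2)[f(x₀) + 2f(x₁) + 2f(x₂) + ... + f(xₙ)]

x_0 = 1.0000, f(x_0) = 0.500000, coefficient = 1
x_1 = 1.8750, f(x_1) = 0.221453, coefficient = 2
x_2 = 2.7500, f(x_2) = 0.116788, coefficient = 1

I ≈ (0.875000/2) × 1.059695 = 0.463617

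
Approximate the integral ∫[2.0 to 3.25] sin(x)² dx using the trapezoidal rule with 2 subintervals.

f(x) = sin(x)²
a = 2.0, b = 3.25, n = 2
h = (b - a)/n = 0.625000

Trapezoidal rule: (h/2)[f(x₀) + 2f(x₁) + 2f(x₂) + ... + f(xₙ)]

x_0 = 2.0000, f(x_0) = 0.826822, coefficient = 1
x_1 = 2.6250, f(x_1) = 0.243957, coefficient = 2
x_2 = 3.2500, f(x_2) = 0.011706, coefficient = 1

I ≈ (0.625000/2) × 1.326443 = 0.414513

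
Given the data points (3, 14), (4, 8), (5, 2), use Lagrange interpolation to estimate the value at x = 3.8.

Lagrange interpolation formula:
P(x) = Σ yᵢ × Lᵢ(x)
where Lᵢ(x) = Π_{j≠i} (x - xⱼ)/(xᵢ - xⱼ)

L_0(3.8) = (3.8 - 4)/(3 - 4) × (3.8 - 5)/(3 - 5) = 0.120000
L_1(3.8) = (3.8 - 3)/(4 - 3) × (3.8 - 5)/(4 - 5) = 0.960000
L_2(3.8) = (3.8 - 3)/(5 - 3) × (3.8 - 4)/(5 - 4) = -0.080000

P(3.8) = 14×L_0(3.8) + 8×L_1(3.8) + 2×L_2(3.8)
P(3.8) = 9.200000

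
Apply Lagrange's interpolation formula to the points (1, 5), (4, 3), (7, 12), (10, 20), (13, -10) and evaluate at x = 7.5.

Lagrange interpolation formula:
P(x) = Σ yᵢ × Lᵢ(x)
where Lᵢ(x) = Π_{j≠i} (x - xⱼ)/(xᵢ - xⱼ)

L_0(7.5) = (7.5 - 4)/(1 - 4) × (7.5 - 7)/(1 - 7) × (7.5 - 10)/(1 - 10) × (7.5 - 13)/(1 - 13) = 0.012378
L_1(7.5) = (7.5 - 1)/(4 - 1) × (7.5 - 7)/(4 - 7) × (7.5 - 10)/(4 - 10) × (7.5 - 13)/(4 - 13) = -0.091950
L_2(7.5) = (7.5 - 1)/(7 - 1) × (7.5 - 4)/(7 - 4) × (7.5 - 10)/(7 - 10) × (7.5 - 13)/(7 - 13) = 0.965471
L_3(7.5) = (7.5 - 1)/(10 - 1) × (7.5 - 4)/(10 - 4) × (7.5 - 7)/(10 - 7) × (7.5 - 13)/(10 - 13) = 0.128729
L_4(7.5) = (7.5 - 1)/(13 - 1) × (7.5 - 4)/(13 - 4) × (7.5 - 7)/(13 - 7) × (7.5 - 10)/(13 - 10) = -0.014628

P(7.5) = 5×L_0(7.5) + 3×L_1(7.5) + 12×L_2(7.5) + 20×L_3(7.5) + (-10)×L_4(7.5)
P(7.5) = 14.092560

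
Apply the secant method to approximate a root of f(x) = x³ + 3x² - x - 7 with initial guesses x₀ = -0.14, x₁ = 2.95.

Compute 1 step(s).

f(x) = x³ + 3x² - x - 7
x₀ = -0.14, x₁ = 2.95

Secant formula: x_{n+1} = x_n - f(x_n)(x_n - x_{n-1})/(f(x_n) - f(x_{n-1}))

Iteration 1:
  f(-0.140000) = -6.803944
  f(2.950000) = 41.829875
  x_2 = 2.950000 - 41.829875×(2.950000 - (-0.140000))/(41.829875 - (-6.803944))
       = 0.292296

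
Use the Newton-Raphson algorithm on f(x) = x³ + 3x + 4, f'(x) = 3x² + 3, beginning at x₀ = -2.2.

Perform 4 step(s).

f(x) = x³ + 3x + 4
f'(x) = 3x² + 3
x₀ = -2.2

Newton-Raphson formula: x_{n+1} = x_n - f(x_n)/f'(x_n)

Iteration 1:
  f(-2.200000) = -13.248000
  f'(-2.200000) = 17.520000
  x_1 = -2.200000 - (-13.248000)/17.520000 = -1.443836
Iteration 2:
  f(-1.443836) = -3.341415
  f'(-1.443836) = 9.253984
  x_2 = -1.443836 - (-3.341415)/9.253984 = -1.082757
Iteration 3:
  f(-1.082757) = -0.517655
  f'(-1.082757) = 6.517089
  x_3 = -1.082757 - (-0.517655)/6.517089 = -1.003327
Iteration 4:
  f(-1.003327) = -0.019993
  f'(-1.003327) = 6.019993
  x_4 = -1.003327 - (-0.019993)/6.019993 = -1.000006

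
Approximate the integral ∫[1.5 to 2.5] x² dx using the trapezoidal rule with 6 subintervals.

f(x) = x²
a = 1.5, b = 2.5, n = 6
h = (b - a)/n = 0.166667

Trapezoidal rule: (h/2)[f(x₀) + 2f(x₁) + 2f(x₂) + ... + f(xₙ)]

x_0 = 1.5000, f(x_0) = 2.250000, coefficient = 1
x_1 = 1.6667, f(x_1) = 2.777778, coefficient = 2
x_2 = 1.8333, f(x_2) = 3.361111, coefficient = 2
x_3 = 2.0000, f(x_3) = 4.000000, coefficient = 2
x_4 = 2.1667, f(x_4) = 4.694444, coefficient = 2
x_5 = 2.3333, f(x_5) = 5.444444, coefficient = 2
x_6 = 2.5000, f(x_6) = 6.250000, coefficient = 1

I ≈ (0.166667/2) × 49.055556 = 4.087963
Exact value: 4.083333
Error: 0.004630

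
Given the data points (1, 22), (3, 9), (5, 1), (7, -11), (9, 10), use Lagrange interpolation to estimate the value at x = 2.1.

Lagrange interpolation formula:
P(x) = Σ yᵢ × Lᵢ(x)
where Lᵢ(x) = Π_{j≠i} (x - xⱼ)/(xᵢ - xⱼ)

L_0(2.1) = (2.1 - 3)/(1 - 3) × (2.1 - 5)/(1 - 5) × (2.1 - 7)/(1 - 7) × (2.1 - 9)/(1 - 9) = 0.229802
L_1(2.1) = (2.1 - 1)/(3 - 1) × (2.1 - 5)/(3 - 5) × (2.1 - 7)/(3 - 7) × (2.1 - 9)/(3 - 9) = 1.123478
L_2(2.1) = (2.1 - 1)/(5 - 1) × (2.1 - 3)/(5 - 3) × (2.1 - 7)/(5 - 7) × (2.1 - 9)/(5 - 9) = -0.522998
L_3(2.1) = (2.1 - 1)/(7 - 1) × (2.1 - 3)/(7 - 3) × (2.1 - 5)/(7 - 5) × (2.1 - 9)/(7 - 9) = 0.206353
L_4(2.1) = (2.1 - 1)/(9 - 1) × (2.1 - 3)/(9 - 3) × (2.1 - 5)/(9 - 5) × (2.1 - 7)/(9 - 7) = -0.036635

P(2.1) = 22×L_0(2.1) + 9×L_1(2.1) + 1×L_2(2.1) + (-11)×L_3(2.1) + 10×L_4(2.1)
P(2.1) = 12.007720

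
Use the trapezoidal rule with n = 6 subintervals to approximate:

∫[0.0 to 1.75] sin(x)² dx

f(x) = sin(x)²
a = 0.0, b = 1.75, n = 6
h = (b - a)/n = 0.291667

Trapezoidal rule: (h/2)[f(x₀) + 2f(x₁) + 2f(x₂) + ... + f(xₙ)]

x_0 = 0.0000, f(x_0) = 0.000000, coefficient = 1
x_1 = 0.2917, f(x_1) = 0.082684, coefficient = 2
x_2 = 0.5833, f(x_2) = 0.303391, coefficient = 2
x_3 = 0.8750, f(x_3) = 0.589123, coefficient = 2
x_4 = 1.1667, f(x_4) = 0.845379, coefficient = 2
x_5 = 1.4583, f(x_5) = 0.987405, coefficient = 2
x_6 = 1.7500, f(x_6) = 0.968228, coefficient = 1

I ≈ (0.291667/2) × 6.584193 = 0.960195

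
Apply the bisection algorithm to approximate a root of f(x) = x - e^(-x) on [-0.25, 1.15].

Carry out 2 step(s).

f(x) = x - e^(-x)
Initial interval: [-0.25, 1.15]

Iteration 1:
  c_1 = (-0.250000 + 1.150000)/2 = 0.450000
  f(c_1) = f(0.450000) = -0.187628
  f(a) × f(c) ≥ 0, new interval: [0.450000, 1.150000]
Iteration 2:
  c_2 = (0.450000 + 1.150000)/2 = 0.800000
  f(c_2) = f(0.800000) = 0.350671
  f(a) × f(c) < 0, new interval: [0.450000, 0.800000]

After 2 iteration(s), the approximation is c_2 = 0.800000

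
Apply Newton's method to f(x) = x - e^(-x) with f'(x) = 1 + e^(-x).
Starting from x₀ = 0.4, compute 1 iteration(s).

f(x) = x - e^(-x)
f'(x) = 1 + e^(-x)
x₀ = 0.4

Newton-Raphson formula: x_{n+1} = x_n - f(x_n)/f'(x_n)

Iteration 1:
  f(0.400000) = -0.270320
  f'(0.400000) = 1.670320
  x_1 = 0.400000 - (-0.270320)/1.670320 = 0.561837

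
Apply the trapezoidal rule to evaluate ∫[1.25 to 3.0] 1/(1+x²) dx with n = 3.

f(x) = 1/(1+x²)
a = 1.25, b = 3.0, n = 3
h = (b - a)/n = 0.583333

Trapezoidal rule: (h/2)[f(x₀) + 2f(x₁) + 2f(x₂) + ... + f(xₙ)]

x_0 = 1.2500, f(x_0) = 0.390244, coefficient = 1
x_1 = 1.8333, f(x_1) = 0.229299, coefficient = 2
x_2 = 2.4167, f(x_2) = 0.146193, coefficient = 2
x_3 = 3.0000, f(x_3) = 0.100000, coefficient = 1

I ≈ (0.583333/2) × 1.241228 = 0.362025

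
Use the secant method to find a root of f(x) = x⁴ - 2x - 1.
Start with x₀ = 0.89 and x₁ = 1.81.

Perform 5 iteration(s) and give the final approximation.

f(x) = x⁴ - 2x - 1
x₀ = 0.89, x₁ = 1.81

Secant formula: x_{n+1} = x_n - f(x_n)(x_n - x_{n-1})/(f(x_n) - f(x_{n-1}))

Iteration 1:
  f(0.890000) = -2.152578
  f(1.810000) = 6.112831
  x_2 = 1.810000 - 6.112831×(1.810000 - 0.890000)/(6.112831 - (-2.152578))
       = 1.129598
Iteration 2:
  f(1.810000) = 6.112831
  f(1.129598) = -1.631043
  x_3 = 1.129598 - (-1.631043)×(1.129598 - 1.810000)/(-1.631043 - 6.112831)
       = 1.272906
Iteration 3:
  f(1.129598) = -1.631043
  f(1.272906) = -0.920471
  x_4 = 1.272906 - (-0.920471)×(1.272906 - 1.129598)/(-0.920471 - (-1.631043))
       = 1.458548
Iteration 4:
  f(1.272906) = -0.920471
  f(1.458548) = 0.608572
  x_5 = 1.458548 - 0.608572×(1.458548 - 1.272906)/(0.608572 - (-0.920471))
       = 1.384661
Iteration 5:
  f(1.458548) = 0.608572
  f(1.384661) = -0.093337
  x_6 = 1.384661 - (-0.093337)×(1.384661 - 1.458548)/(-0.093337 - 0.608572)
       = 1.394486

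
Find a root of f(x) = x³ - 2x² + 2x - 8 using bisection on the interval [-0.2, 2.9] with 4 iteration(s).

f(x) = x³ - 2x² + 2x - 8
Initial interval: [-0.2, 2.9]

Iteration 1:
  c_1 = (-0.200000 + 2.900000)/2 = 1.350000
  f(c_1) = f(1.350000) = -6.484625
  f(a) × f(c) ≥ 0, new interval: [1.350000, 2.900000]
Iteration 2:
  c_2 = (1.350000 + 2.900000)/2 = 2.125000
  f(c_2) = f(2.125000) = -3.185547
  f(a) × f(c) ≥ 0, new interval: [2.125000, 2.900000]
Iteration 3:
  c_3 = (2.125000 + 2.900000)/2 = 2.512500
  f(c_3) = f(2.512500) = 0.260236
  f(a) × f(c) < 0, new interval: [2.125000, 2.512500]
Iteration 4:
  c_4 = (2.125000 + 2.512500)/2 = 2.318750
  f(c_4) = f(2.318750) = -1.648708
  f(a) × f(c) ≥ 0, new interval: [2.318750, 2.512500]

After 4 iteration(s), the approximation is c_4 = 2.318750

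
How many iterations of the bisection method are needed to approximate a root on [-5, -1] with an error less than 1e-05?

We need (b-a)/2^n ≤ 1e-05
(-1 - (-5))/2^n ≤ 1e-05
4/2^n ≤ 1e-05
2^n ≥ 400000
n ≥ log₂(400000) = 18.61
n ≥ 19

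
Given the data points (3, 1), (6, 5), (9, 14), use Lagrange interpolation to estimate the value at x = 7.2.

Lagrange interpolation formula:
P(x) = Σ yᵢ × Lᵢ(x)
where Lᵢ(x) = Π_{j≠i} (x - xⱼ)/(xᵢ - xⱼ)

L_0(7.2) = (7.2 - 6)/(3 - 6) × (7.2 - 9)/(3 - 9) = -0.120000
L_1(7.2) = (7.2 - 3)/(6 - 3) × (7.2 - 9)/(6 - 9) = 0.840000
L_2(7.2) = (7.2 - 3)/(9 - 3) × (7.2 - 6)/(9 - 6) = 0.280000

P(7.2) = 1×L_0(7.2) + 5×L_1(7.2) + 14×L_2(7.2)
P(7.2) = 8.000000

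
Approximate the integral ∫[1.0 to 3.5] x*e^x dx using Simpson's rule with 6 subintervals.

f(x) = x*e^x
a = 1.0, b = 3.5, n = 6
h = (b - a)/n = 0.416667

Simpson's rule: (h/3)[f(x₀) + 4f(x₁) + 2f(x₂) + ... + f(xₙ)]

x_0 = 1.0000, f(x_0) = 2.718282, coefficient = 1
x_1 = 1.4167, f(x_1) = 5.841417, coefficient = 4
x_2 = 1.8333, f(x_2) = 11.466952, coefficient = 2
x_3 = 2.2500, f(x_3) = 21.347406, coefficient = 4
x_4 = 2.6667, f(x_4) = 38.378443, coefficient = 2
x_5 = 3.0833, f(x_5) = 67.312409, coefficient = 4
x_6 = 3.5000, f(x_6) = 115.904082, coefficient = 1

I ≈ (0.416667/3) × 596.318077 = 82.821955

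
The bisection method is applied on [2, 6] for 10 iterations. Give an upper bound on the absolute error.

Bisection error bound: |error| ≤ (b-a)/2^n
|error| ≤ (6 - 2)/2^10 = 4/2^10
|error| ≤ 0.0039062500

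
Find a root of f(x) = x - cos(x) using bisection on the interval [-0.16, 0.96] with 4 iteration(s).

f(x) = x - cos(x)
Initial interval: [-0.16, 0.96]

Iteration 1:
  c_1 = (-0.160000 + 0.960000)/2 = 0.400000
  f(c_1) = f(0.400000) = -0.521061
  f(a) × f(c) ≥ 0, new interval: [0.400000, 0.960000]
Iteration 2:
  c_2 = (0.400000 + 0.960000)/2 = 0.680000
  f(c_2) = f(0.680000) = -0.097573
  f(a) × f(c) ≥ 0, new interval: [0.680000, 0.960000]
Iteration 3:
  c_3 = (0.680000 + 0.960000)/2 = 0.820000
  f(c_3) = f(0.820000) = 0.137779
  f(a) × f(c) < 0, new interval: [0.680000, 0.820000]
Iteration 4:
  c_4 = (0.680000 + 0.820000)/2 = 0.750000
  f(c_4) = f(0.750000) = 0.018311
  f(a) × f(c) < 0, new interval: [0.680000, 0.750000]

After 4 iteration(s), the approximation is c_4 = 0.750000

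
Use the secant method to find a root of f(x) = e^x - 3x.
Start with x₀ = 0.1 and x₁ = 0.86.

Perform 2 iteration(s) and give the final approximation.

f(x) = e^x - 3x
x₀ = 0.1, x₁ = 0.86

Secant formula: x_{n+1} = x_n - f(x_n)(x_n - x_{n-1})/(f(x_n) - f(x_{n-1}))

Iteration 1:
  f(0.100000) = 0.805171
  f(0.860000) = -0.216839
  x_2 = 0.860000 - (-0.216839)×(0.860000 - 0.100000)/(-0.216839 - 0.805171)
       = 0.698751
Iteration 2:
  f(0.860000) = -0.216839
  f(0.698751) = -0.085014
  x_3 = 0.698751 - (-0.085014)×(0.698751 - 0.860000)/(-0.085014 - (-0.216839))
       = 0.594762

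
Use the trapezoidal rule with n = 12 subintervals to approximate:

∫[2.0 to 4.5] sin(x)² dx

f(x) = sin(x)²
a = 2.0, b = 4.5, n = 12
h = (b - a)/n = 0.208333

Trapezoidal rule: (h/2)[f(x₀) + 2f(x₁) + 2f(x₂) + ... + f(xₙ)]

x_0 = 2.0000, f(x_0) = 0.826822, coefficient = 1
x_1 = 2.2083, f(x_1) = 0.645715, coefficient = 2
x_2 = 2.4167, f(x_2) = 0.439675, coefficient = 2
x_3 = 2.6250, f(x_3) = 0.243957, coefficient = 2
x_4 = 2.8333, f(x_4) = 0.092052, coefficient = 2
x_5 = 3.0417, f(x_5) = 0.009952, coefficient = 2
x_6 = 3.2500, f(x_6) = 0.011706, coefficient = 2
x_7 = 3.4583, f(x_7) = 0.097014, coefficient = 2
x_8 = 3.6667, f(x_8) = 0.251279, coefficient = 2
x_9 = 3.8750, f(x_9) = 0.448103, coefficient = 2
x_10 = 4.0833, f(x_10) = 0.653807, coefficient = 2
x_11 = 4.2917, f(x_11) = 0.833193, coefficient = 2
x_12 = 4.5000, f(x_12) = 0.955565, coefficient = 1

I ≈ (0.208333/2) × 9.235295 = 0.962010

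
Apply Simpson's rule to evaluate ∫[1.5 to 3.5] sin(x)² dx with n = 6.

f(x) = sin(x)²
a = 1.5, b = 3.5, n = 6
h = (b - a)/n = 0.333333

Simpson's rule: (h/3)[f(x₀) + 4f(x₁) + 2f(x₂) + ... + f(xₙ)]

x_0 = 1.5000, f(x_0) = 0.994996, coefficient = 1
x_1 = 1.8333, f(x_1) = 0.932643, coefficient = 4
x_2 = 2.1667, f(x_2) = 0.685022, coefficient = 2
x_3 = 2.5000, f(x_3) = 0.358169, coefficient = 4
x_4 = 2.8333, f(x_4) = 0.092052, coefficient = 2
x_5 = 3.1667, f(x_5) = 0.000629, coefficient = 4
x_6 = 3.5000, f(x_6) = 0.123049, coefficient = 1

I ≈ (0.333333/3) × 7.837956 = 0.870884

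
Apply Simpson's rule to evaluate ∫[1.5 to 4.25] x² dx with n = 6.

f(x) = x²
a = 1.5, b = 4.25, n = 6
h = (b - a)/n = 0.458333

Simpson's rule: (h/3)[f(x₀) + 4f(x₁) + 2f(x₂) + ... + f(xₙ)]

x_0 = 1.5000, f(x_0) = 2.250000, coefficient = 1
x_1 = 1.9583, f(x_1) = 3.835069, coefficient = 4
x_2 = 2.4167, f(x_2) = 5.840278, coefficient = 2
x_3 = 2.8750, f(x_3) = 8.265625, coefficient = 4
x_4 = 3.3333, f(x_4) = 11.111111, coefficient = 2
x_5 = 3.7917, f(x_5) = 14.376736, coefficient = 4
x_6 = 4.2500, f(x_6) = 18.062500, coefficient = 1

I ≈ (0.458333/3) × 160.125000 = 24.463542
Exact value: 24.463542
Error: 0.000000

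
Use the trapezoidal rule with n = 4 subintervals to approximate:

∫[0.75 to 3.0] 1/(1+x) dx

f(x) = 1/(1+x)
a = 0.75, b = 3.0, n = 4
h = (b - a)/n = 0.562500

Trapezoidal rule: (h/2)[f(x₀) + 2f(x₁) + 2f(x₂) + ... + f(xₙ)]

x_0 = 0.7500, f(x_0) = 0.571429, coefficient = 1
x_1 = 1.3125, f(x_1) = 0.432432, coefficient = 2
x_2 = 1.8750, f(x_2) = 0.347826, coefficient = 2
x_3 = 2.4375, f(x_3) = 0.290909, coefficient = 2
x_4 = 3.0000, f(x_4) = 0.250000, coefficient = 1

I ≈ (0.562500/2) × 2.963764 = 0.833559
Exact value: 0.826679
Error: 0.006880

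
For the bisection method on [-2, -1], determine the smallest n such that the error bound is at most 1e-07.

We need (b-a)/2^n ≤ 1e-07
(-1 - (-2))/2^n ≤ 1e-07
1/2^n ≤ 1e-07
2^n ≥ 10000000
n ≥ log₂(10000000) = 23.25
n ≥ 24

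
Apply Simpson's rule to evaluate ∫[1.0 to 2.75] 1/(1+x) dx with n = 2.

f(x) = 1/(1+x)
a = 1.0, b = 2.75, n = 2
h = (b - a)/n = 0.875000

Simpson's rule: (h/3)[f(x₀) + 4f(x₁) + 2f(x₂) + ... + f(xₙ)]

x_0 = 1.0000, f(x_0) = 0.500000, coefficient = 1
x_1 = 1.8750, f(x_1) = 0.347826, coefficient = 4
x_2 = 2.7500, f(x_2) = 0.266667, coefficient = 1

I ≈ (0.875000/3) × 2.157971 = 0.629408
Exact value: 0.628609
Error: 0.000800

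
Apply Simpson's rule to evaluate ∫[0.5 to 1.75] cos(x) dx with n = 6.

f(x) = cos(x)
a = 0.5, b = 1.75, n = 6
h = (b - a)/n = 0.208333

Simpson's rule: (h/3)[f(x₀) + 4f(x₁) + 2f(x₂) + ... + f(xₙ)]

x_0 = 0.5000, f(x_0) = 0.877583, coefficient = 1
x_1 = 0.7083, f(x_1) = 0.759447, coefficient = 4
x_2 = 0.9167, f(x_2) = 0.608469, coefficient = 2
x_3 = 1.1250, f(x_3) = 0.431177, coefficient = 4
x_4 = 1.3333, f(x_4) = 0.235238, coefficient = 2
x_5 = 1.5417, f(x_5) = 0.029126, coefficient = 4
x_6 = 1.7500, f(x_6) = -0.178246, coefficient = 1

I ≈ (0.208333/3) × 7.265746 = 0.504566
Exact value: 0.504560
Error: 0.000005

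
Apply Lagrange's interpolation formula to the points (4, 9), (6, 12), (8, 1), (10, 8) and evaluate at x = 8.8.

Lagrange interpolation formula:
P(x) = Σ yᵢ × Lᵢ(x)
where Lᵢ(x) = Π_{j≠i} (x - xⱼ)/(xᵢ - xⱼ)

L_0(8.8) = (8.8 - 6)/(4 - 6) × (8.8 - 8)/(4 - 8) × (8.8 - 10)/(4 - 10) = 0.056000
L_1(8.8) = (8.8 - 4)/(6 - 4) × (8.8 - 8)/(6 - 8) × (8.8 - 10)/(6 - 10) = -0.288000
L_2(8.8) = (8.8 - 4)/(8 - 4) × (8.8 - 6)/(8 - 6) × (8.8 - 10)/(8 - 10) = 1.008000
L_3(8.8) = (8.8 - 4)/(10 - 4) × (8.8 - 6)/(10 - 6) × (8.8 - 8)/(10 - 8) = 0.224000

P(8.8) = 9×L_0(8.8) + 12×L_1(8.8) + 1×L_2(8.8) + 8×L_3(8.8)
P(8.8) = -0.152000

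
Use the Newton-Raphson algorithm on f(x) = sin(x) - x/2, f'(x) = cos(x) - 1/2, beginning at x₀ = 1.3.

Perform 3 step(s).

f(x) = sin(x) - x/2
f'(x) = cos(x) - 1/2
x₀ = 1.3

Newton-Raphson formula: x_{n+1} = x_n - f(x_n)/f'(x_n)

Iteration 1:
  f(1.300000) = 0.313558
  f'(1.300000) = -0.232501
  x_1 = 1.300000 - 0.313558/(-0.232501) = 2.648631
Iteration 2:
  f(2.648631) = -0.851078
  f'(2.648631) = -1.380935
  x_2 = 2.648631 - (-0.851078)/(-1.380935) = 2.032325
Iteration 3:
  f(2.032325) = -0.120790
  f'(2.032325) = -0.945317
  x_3 = 2.032325 - (-0.120790)/(-0.945317) = 1.904548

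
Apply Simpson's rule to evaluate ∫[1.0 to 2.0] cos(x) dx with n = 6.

f(x) = cos(x)
a = 1.0, b = 2.0, n = 6
h = (b - a)/n = 0.166667

Simpson's rule: (h/3)[f(x₀) + 4f(x₁) + 2f(x₂) + ... + f(xₙ)]

x_0 = 1.0000, f(x_0) = 0.540302, coefficient = 1
x_1 = 1.1667, f(x_1) = 0.393219, coefficient = 4
x_2 = 1.3333, f(x_2) = 0.235238, coefficient = 2
x_3 = 1.5000, f(x_3) = 0.070737, coefficient = 4
x_4 = 1.6667, f(x_4) = -0.095724, coefficient = 2
x_5 = 1.8333, f(x_5) = -0.259531, coefficient = 4
x_6 = 2.0000, f(x_6) = -0.416147, coefficient = 1

I ≈ (0.166667/3) × 1.220881 = 0.067827
Exact value: 0.067826
Error: 0.000000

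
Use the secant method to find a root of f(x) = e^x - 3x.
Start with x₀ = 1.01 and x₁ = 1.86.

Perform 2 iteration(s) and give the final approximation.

f(x) = e^x - 3x
x₀ = 1.01, x₁ = 1.86

Secant formula: x_{n+1} = x_n - f(x_n)(x_n - x_{n-1})/(f(x_n) - f(x_{n-1}))

Iteration 1:
  f(1.010000) = -0.284399
  f(1.860000) = 0.843737
  x_2 = 1.860000 - 0.843737×(1.860000 - 1.010000)/(0.843737 - (-0.284399))
       = 1.224282
Iteration 2:
  f(1.860000) = 0.843737
  f(1.224282) = -0.271123
  x_3 = 1.224282 - (-0.271123)×(1.224282 - 1.860000)/(-0.271123 - 0.843737)
       = 1.378882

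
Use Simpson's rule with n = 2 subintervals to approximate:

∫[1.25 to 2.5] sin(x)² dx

f(x) = sin(x)²
a = 1.25, b = 2.5, n = 2
h = (b - a)/n = 0.625000

Simpson's rule: (h/3)[f(x₀) + 4f(x₁) + 2f(x₂) + ... + f(xₙ)]

x_0 = 1.2500, f(x_0) = 0.900572, coefficient = 1
x_1 = 1.8750, f(x_1) = 0.910280, coefficient = 4
x_2 = 2.5000, f(x_2) = 0.358169, coefficient = 1

I ≈ (0.625000/3) × 4.899859 = 1.020804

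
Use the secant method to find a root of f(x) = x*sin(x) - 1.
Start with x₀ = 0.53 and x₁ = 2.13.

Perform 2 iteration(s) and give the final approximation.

f(x) = x*sin(x) - 1
x₀ = 0.53, x₁ = 2.13

Secant formula: x_{n+1} = x_n - f(x_n)(x_n - x_{n-1})/(f(x_n) - f(x_{n-1}))

Iteration 1:
  f(0.530000) = -0.732067
  f(2.130000) = 0.805554
  x_2 = 2.130000 - 0.805554×(2.130000 - 0.530000)/(0.805554 - (-0.732067))
       = 1.291766
Iteration 2:
  f(2.130000) = 0.805554
  f(1.291766) = 0.241805
  x_3 = 1.291766 - 0.241805×(1.291766 - 2.130000)/(0.241805 - 0.805554)
       = 0.932229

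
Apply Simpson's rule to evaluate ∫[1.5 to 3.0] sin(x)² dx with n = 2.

f(x) = sin(x)²
a = 1.5, b = 3.0, n = 2
h = (b - a)/n = 0.750000

Simpson's rule: (h/3)[f(x₀) + 4f(x₁) + 2f(x₂) + ... + f(xₙ)]

x_0 = 1.5000, f(x_0) = 0.994996, coefficient = 1
x_1 = 2.2500, f(x_1) = 0.605398, coefficient = 4
x_2 = 3.0000, f(x_2) = 0.019915, coefficient = 1

I ≈ (0.750000/3) × 3.436503 = 0.859126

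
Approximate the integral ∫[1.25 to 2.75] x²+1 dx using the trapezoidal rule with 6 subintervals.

f(x) = x²+1
a = 1.25, b = 2.75, n = 6
h = (b - a)/n = 0.250000

Trapezoidal rule: (h/2)[f(x₀) + 2f(x₁) + 2f(x₂) + ... + f(xₙ)]

x_0 = 1.2500, f(x_0) = 2.562500, coefficient = 1
x_1 = 1.5000, f(x_1) = 3.250000, coefficient = 2
x_2 = 1.7500, f(x_2) = 4.062500, coefficient = 2
x_3 = 2.0000, f(x_3) = 5.000000, coefficient = 2
x_4 = 2.2500, f(x_4) = 6.062500, coefficient = 2
x_5 = 2.5000, f(x_5) = 7.250000, coefficient = 2
x_6 = 2.7500, f(x_6) = 8.562500, coefficient = 1

I ≈ (0.250000/2) × 62.375000 = 7.796875
Exact value: 7.781250
Error: 0.015625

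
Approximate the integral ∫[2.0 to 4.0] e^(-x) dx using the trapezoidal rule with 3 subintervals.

f(x) = e^(-x)
a = 2.0, b = 4.0, n = 3
h = (b - a)/n = 0.666667

Trapezoidal rule: (h/2)[f(x₀) + 2f(x₁) + 2f(x₂) + ... + f(xₙ)]

x_0 = 2.0000, f(x_0) = 0.135335, coefficient = 1
x_1 = 2.6667, f(x_1) = 0.069483, coefficient = 2
x_2 = 3.3333, f(x_2) = 0.035674, coefficient = 2
x_3 = 4.0000, f(x_3) = 0.018316, coefficient = 1

I ≈ (0.666667/2) × 0.363966 = 0.121322
Exact value: 0.117020
Error: 0.004302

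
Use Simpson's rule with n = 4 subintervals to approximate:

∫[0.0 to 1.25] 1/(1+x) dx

f(x) = 1/(1+x)
a = 0.0, b = 1.25, n = 4
h = (b - a)/n = 0.312500

Simpson's rule: (h/3)[f(x₀) + 4f(x₁) + 2f(x₂) + ... + f(xₙ)]

x_0 = 0.0000, f(x_0) = 1.000000, coefficient = 1
x_1 = 0.3125, f(x_1) = 0.761905, coefficient = 4
x_2 = 0.6250, f(x_2) = 0.615385, coefficient = 2
x_3 = 0.9375, f(x_3) = 0.516129, coefficient = 4
x_4 = 1.2500, f(x_4) = 0.444444, coefficient = 1

I ≈ (0.312500/3) × 7.787349 = 0.811182
Exact value: 0.810930
Error: 0.000252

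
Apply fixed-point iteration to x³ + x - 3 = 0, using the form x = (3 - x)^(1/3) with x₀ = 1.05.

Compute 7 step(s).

Equation: x³ + x - 3 = 0
Fixed-point form: x = (3 - x)^(1/3)
x₀ = 1.05

x_1 = g(1.050000) = 1.249333
x_2 = g(1.249333) = 1.205224
x_3 = g(1.205224) = 1.215262
x_4 = g(1.215262) = 1.212993
x_5 = g(1.212993) = 1.213507
x_6 = g(1.213507) = 1.213390
x_7 = g(1.213390) = 1.213417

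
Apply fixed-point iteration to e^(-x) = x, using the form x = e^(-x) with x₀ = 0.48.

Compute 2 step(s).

Equation: e^(-x) = x
Fixed-point form: x = e^(-x)
x₀ = 0.48

x_1 = g(0.480000) = 0.618783
x_2 = g(0.618783) = 0.538599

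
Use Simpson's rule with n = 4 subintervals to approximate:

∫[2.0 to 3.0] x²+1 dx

f(x) = x²+1
a = 2.0, b = 3.0, n = 4
h = (b - a)/n = 0.250000

Simpson's rule: (h/3)[f(x₀) + 4f(x₁) + 2f(x₂) + ... + f(xₙ)]

x_0 = 2.0000, f(x_0) = 5.000000, coefficient = 1
x_1 = 2.2500, f(x_1) = 6.062500, coefficient = 4
x_2 = 2.5000, f(x_2) = 7.250000, coefficient = 2
x_3 = 2.7500, f(x_3) = 8.562500, coefficient = 4
x_4 = 3.0000, f(x_4) = 10.000000, coefficient = 1

I ≈ (0.250000/3) × 88.000000 = 7.333333
Exact value: 7.333333
Error: 0.000000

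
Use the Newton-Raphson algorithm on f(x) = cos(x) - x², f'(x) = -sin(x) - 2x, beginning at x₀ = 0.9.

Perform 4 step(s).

f(x) = cos(x) - x²
f'(x) = -sin(x) - 2x
x₀ = 0.9

Newton-Raphson formula: x_{n+1} = x_n - f(x_n)/f'(x_n)

Iteration 1:
  f(0.900000) = -0.188390
  f'(0.900000) = -2.583327
  x_1 = 0.900000 - (-0.188390)/(-2.583327) = 0.827075
Iteration 2:
  f(0.827075) = -0.007021
  f'(0.827075) = -2.390103
  x_2 = 0.827075 - (-0.007021)/(-2.390103) = 0.824137
Iteration 3:
  f(0.824137) = -0.000012
  f'(0.824137) = -2.382236
  x_3 = 0.824137 - (-0.000012)/(-2.382236) = 0.824132
Iteration 4:
  f(0.824132) = 0.000000
  f'(0.824132) = -2.382223
  x_4 = 0.824132 - 0.000000/(-2.382223) = 0.824132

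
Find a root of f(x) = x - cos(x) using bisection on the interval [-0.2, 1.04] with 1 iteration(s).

f(x) = x - cos(x)
Initial interval: [-0.2, 1.04]

Iteration 1:
  c_1 = (-0.200000 + 1.040000)/2 = 0.420000
  f(c_1) = f(0.420000) = -0.493089
  f(a) × f(c) ≥ 0, new interval: [0.420000, 1.040000]

After 1 iteration(s), the approximation is c_1 = 0.420000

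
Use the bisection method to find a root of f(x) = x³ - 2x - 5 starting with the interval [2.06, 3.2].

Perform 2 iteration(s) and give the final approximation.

f(x) = x³ - 2x - 5
Initial interval: [2.06, 3.2]

Iteration 1:
  c_1 = (2.060000 + 3.200000)/2 = 2.630000
  f(c_1) = f(2.630000) = 7.931447
  f(a) × f(c) < 0, new interval: [2.060000, 2.630000]
Iteration 2:
  c_2 = (2.060000 + 2.630000)/2 = 2.345000
  f(c_2) = f(2.345000) = 3.205214
  f(a) × f(c) < 0, new interval: [2.060000, 2.345000]

After 2 iteration(s), the approximation is c_2 = 2.345000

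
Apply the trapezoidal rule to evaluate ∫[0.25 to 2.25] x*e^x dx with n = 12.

f(x) = x*e^x
a = 0.25, b = 2.25, n = 12
h = (b - a)/n = 0.166667

Trapezoidal rule: (h/2)[f(x₀) + 2f(x₁) + 2f(x₂) + ... + f(xₙ)]

x_0 = 0.2500, f(x_0) = 0.321006, coefficient = 1
x_1 = 0.4167, f(x_1) = 0.632040, coefficient = 2
x_2 = 0.5833, f(x_2) = 1.045334, coefficient = 2
x_3 = 0.7500, f(x_3) = 1.587750, coefficient = 2
x_4 = 0.9167, f(x_4) = 2.292528, coefficient = 2
x_5 = 1.0833, f(x_5) = 3.200721, coefficient = 2
x_6 = 1.2500, f(x_6) = 4.362929, coefficient = 2
x_7 = 1.4167, f(x_7) = 5.841417, coefficient = 2
x_8 = 1.5833, f(x_8) = 7.712679, coefficient = 2
x_9 = 1.7500, f(x_9) = 10.070555, coefficient = 2
x_10 = 1.9167, f(x_10) = 13.029998, coefficient = 2
x_11 = 2.0833, f(x_11) = 16.731656, coefficient = 2
x_12 = 2.2500, f(x_12) = 21.347406, coefficient = 1

I ≈ (0.166667/2) × 154.683627 = 12.890302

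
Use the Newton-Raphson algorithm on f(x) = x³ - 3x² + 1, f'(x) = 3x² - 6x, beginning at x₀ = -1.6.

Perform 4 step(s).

f(x) = x³ - 3x² + 1
f'(x) = 3x² - 6x
x₀ = -1.6

Newton-Raphson formula: x_{n+1} = x_n - f(x_n)/f'(x_n)

Iteration 1:
  f(-1.600000) = -10.776000
  f'(-1.600000) = 17.280000
  x_1 = -1.600000 - (-10.776000)/17.280000 = -0.976389
Iteration 2:
  f(-0.976389) = -2.790832
  f'(-0.976389) = 8.718339
  x_2 = -0.976389 - (-2.790832)/8.718339 = -0.656278
Iteration 3:
  f(-0.656278) = -0.574764
  f'(-0.656278) = 5.229774
  x_3 = -0.656278 - (-0.574764)/5.229774 = -0.546376
Iteration 4:
  f(-0.546376) = -0.058689
  f'(-0.546376) = 4.173838
  x_4 = -0.546376 - (-0.058689)/4.173838 = -0.532315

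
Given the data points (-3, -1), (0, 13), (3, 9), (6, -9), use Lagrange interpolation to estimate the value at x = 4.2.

Lagrange interpolation formula:
P(x) = Σ yᵢ × Lᵢ(x)
where Lᵢ(x) = Π_{j≠i} (x - xⱼ)/(xᵢ - xⱼ)

L_0(4.2) = (4.2 - 0)/(-3 - 0) × (4.2 - 3)/(-3 - 3) × (4.2 - 6)/(-3 - 6) = 0.056000
L_1(4.2) = (4.2 - (-3))/(0 - (-3)) × (4.2 - 3)/(0 - 3) × (4.2 - 6)/(0 - 6) = -0.288000
L_2(4.2) = (4.2 - (-3))/(3 - (-3)) × (4.2 - 0)/(3 - 0) × (4.2 - 6)/(3 - 6) = 1.008000
L_3(4.2) = (4.2 - (-3))/(6 - (-3)) × (4.2 - 0)/(6 - 0) × (4.2 - 3)/(6 - 3) = 0.224000

P(4.2) = (-1)×L_0(4.2) + 13×L_1(4.2) + 9×L_2(4.2) + (-9)×L_3(4.2)
P(4.2) = 3.256000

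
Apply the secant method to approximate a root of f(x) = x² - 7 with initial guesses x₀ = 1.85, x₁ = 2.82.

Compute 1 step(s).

f(x) = x² - 7
x₀ = 1.85, x₁ = 2.82

Secant formula: x_{n+1} = x_n - f(x_n)(x_n - x_{n-1})/(f(x_n) - f(x_{n-1}))

Iteration 1:
  f(1.850000) = -3.577500
  f(2.820000) = 0.952400
  x_2 = 2.820000 - 0.952400×(2.820000 - 1.850000)/(0.952400 - (-3.577500))
       = 2.616060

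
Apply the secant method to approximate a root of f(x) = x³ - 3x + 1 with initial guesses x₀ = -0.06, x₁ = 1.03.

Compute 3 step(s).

f(x) = x³ - 3x + 1
x₀ = -0.06, x₁ = 1.03

Secant formula: x_{n+1} = x_n - f(x_n)(x_n - x_{n-1})/(f(x_n) - f(x_{n-1}))

Iteration 1:
  f(-0.060000) = 1.179784
  f(1.030000) = -0.997273
  x_2 = 1.030000 - (-0.997273)×(1.030000 - (-0.060000))/(-0.997273 - 1.179784)
       = 0.530689
Iteration 2:
  f(1.030000) = -0.997273
  f(0.530689) = -0.442610
  x_3 = 0.530689 - (-0.442610)×(0.530689 - 1.030000)/(-0.442610 - (-0.997273))
       = 0.132250
Iteration 3:
  f(0.530689) = -0.442610
  f(0.132250) = 0.605562
  x_4 = 0.132250 - 0.605562×(0.132250 - 0.530689)/(0.605562 - (-0.442610))
       = 0.362441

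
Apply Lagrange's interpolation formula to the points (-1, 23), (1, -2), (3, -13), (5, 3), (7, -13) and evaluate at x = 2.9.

Lagrange interpolation formula:
P(x) = Σ yᵢ × Lᵢ(x)
where Lᵢ(x) = Π_{j≠i} (x - xⱼ)/(xᵢ - xⱼ)

L_0(2.9) = (2.9 - 1)/(-1 - 1) × (2.9 - 3)/(-1 - 3) × (2.9 - 5)/(-1 - 5) × (2.9 - 7)/(-1 - 7) = -0.004260
L_1(2.9) = (2.9 - (-1))/(1 - (-1)) × (2.9 - 3)/(1 - 3) × (2.9 - 5)/(1 - 5) × (2.9 - 7)/(1 - 7) = 0.034978
L_2(2.9) = (2.9 - (-1))/(3 - (-1)) × (2.9 - 1)/(3 - 1) × (2.9 - 5)/(3 - 5) × (2.9 - 7)/(3 - 7) = 0.996877
L_3(2.9) = (2.9 - (-1))/(5 - (-1)) × (2.9 - 1)/(5 - 1) × (2.9 - 3)/(5 - 3) × (2.9 - 7)/(5 - 7) = -0.031647
L_4(2.9) = (2.9 - (-1))/(7 - (-1)) × (2.9 - 1)/(7 - 1) × (2.9 - 3)/(7 - 3) × (2.9 - 5)/(7 - 5) = 0.004052

P(2.9) = 23×L_0(2.9) + (-2)×L_1(2.9) + (-13)×L_2(2.9) + 3×L_3(2.9) + (-13)×L_4(2.9)
P(2.9) = -13.274956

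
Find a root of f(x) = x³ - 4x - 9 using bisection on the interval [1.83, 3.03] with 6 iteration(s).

f(x) = x³ - 4x - 9
Initial interval: [1.83, 3.03]

Iteration 1:
  c_1 = (1.830000 + 3.030000)/2 = 2.430000
  f(c_1) = f(2.430000) = -4.371093
  f(a) × f(c) ≥ 0, new interval: [2.430000, 3.030000]
Iteration 2:
  c_2 = (2.430000 + 3.030000)/2 = 2.730000
  f(c_2) = f(2.730000) = 0.426417
  f(a) × f(c) < 0, new interval: [2.430000, 2.730000]
Iteration 3:
  c_3 = (2.430000 + 2.730000)/2 = 2.580000
  f(c_3) = f(2.580000) = -2.146488
  f(a) × f(c) ≥ 0, new interval: [2.580000, 2.730000]
Iteration 4:
  c_4 = (2.580000 + 2.730000)/2 = 2.655000
  f(c_4) = f(2.655000) = -0.904839
  f(a) × f(c) ≥ 0, new interval: [2.655000, 2.730000]
Iteration 5:
  c_5 = (2.655000 + 2.730000)/2 = 2.692500
  f(c_5) = f(2.692500) = -0.250570
  f(a) × f(c) ≥ 0, new interval: [2.692500, 2.730000]
Iteration 6:
  c_6 = (2.692500 + 2.730000)/2 = 2.711250
  f(c_6) = f(2.711250) = 0.085064
  f(a) × f(c) < 0, new interval: [2.692500, 2.711250]

After 6 iteration(s), the approximation is c_6 = 2.711250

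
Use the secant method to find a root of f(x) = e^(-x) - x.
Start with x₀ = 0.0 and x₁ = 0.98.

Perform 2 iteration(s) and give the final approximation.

f(x) = e^(-x) - x
x₀ = 0.0, x₁ = 0.98

Secant formula: x_{n+1} = x_n - f(x_n)(x_n - x_{n-1})/(f(x_n) - f(x_{n-1}))

Iteration 1:
  f(0.000000) = 1.000000
  f(0.980000) = -0.604689
  x_2 = 0.980000 - (-0.604689)×(0.980000 - 0.000000)/(-0.604689 - 1.000000)
       = 0.610710
Iteration 2:
  f(0.980000) = -0.604689
  f(0.610710) = -0.067745
  x_3 = 0.610710 - (-0.067745)×(0.610710 - 0.980000)/(-0.067745 - (-0.604689))
       = 0.564118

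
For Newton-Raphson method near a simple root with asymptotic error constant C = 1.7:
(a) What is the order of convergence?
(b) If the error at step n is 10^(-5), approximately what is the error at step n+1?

(a) Newton-Raphson has quadratic (order 2) convergence near simple roots.
    This means |e_{n+1}| ≈ C|e_n|².

(b) With |e_n| = 10^(-5) and C = 1.7:
    |e_{n+1}| ≈ 1.7 × (10^(-5))² = 1.7 × 10^(-10)

(a) 2 (quadratic); (b) |e_{n+1}| ≈ 1.700e-10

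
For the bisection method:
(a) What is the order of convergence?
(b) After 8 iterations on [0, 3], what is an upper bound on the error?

(a) Bisection has linear (order 1) convergence; the error is halved each step.

(b) Error bound = (b-a)/2^n = (3 - 0)/2^{8}
    = 3/2^{8}

(a) 1 (linear); (b) error ≤ 1.17e-02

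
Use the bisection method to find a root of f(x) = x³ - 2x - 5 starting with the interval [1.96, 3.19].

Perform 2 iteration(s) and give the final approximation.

f(x) = x³ - 2x - 5
Initial interval: [1.96, 3.19]

Iteration 1:
  c_1 = (1.960000 + 3.190000)/2 = 2.575000
  f(c_1) = f(2.575000) = 6.923859
  f(a) × f(c) < 0, new interval: [1.960000, 2.575000]
Iteration 2:
  c_2 = (1.960000 + 2.575000)/2 = 2.267500
  f(c_2) = f(2.267500) = 2.123479
  f(a) × f(c) < 0, new interval: [1.960000, 2.267500]

After 2 iteration(s), the approximation is c_2 = 2.267500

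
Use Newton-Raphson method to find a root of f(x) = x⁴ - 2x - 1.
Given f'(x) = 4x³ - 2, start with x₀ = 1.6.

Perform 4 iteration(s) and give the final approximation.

f(x) = x⁴ - 2x - 1
f'(x) = 4x³ - 2
x₀ = 1.6

Newton-Raphson formula: x_{n+1} = x_n - f(x_n)/f'(x_n)

Iteration 1:
  f(1.600000) = 2.353600
  f'(1.600000) = 14.384000
  x_1 = 1.600000 - 2.353600/14.384000 = 1.436374
Iteration 2:
  f(1.436374) = 0.383921
  f'(1.436374) = 9.853930
  x_2 = 1.436374 - 0.383921/9.853930 = 1.397413
Iteration 3:
  f(1.397413) = 0.018454
  f'(1.397413) = 8.915255
  x_3 = 1.397413 - 0.018454/8.915255 = 1.395343
Iteration 4:
  f(1.395343) = 0.000050
  f'(1.395343) = 8.866823
  x_4 = 1.395343 - 0.000050/8.866823 = 1.395337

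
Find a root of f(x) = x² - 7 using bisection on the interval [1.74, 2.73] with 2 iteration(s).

f(x) = x² - 7
Initial interval: [1.74, 2.73]

Iteration 1:
  c_1 = (1.740000 + 2.730000)/2 = 2.235000
  f(c_1) = f(2.235000) = -2.004775
  f(a) × f(c) ≥ 0, new interval: [2.235000, 2.730000]
Iteration 2:
  c_2 = (2.235000 + 2.730000)/2 = 2.482500
  f(c_2) = f(2.482500) = -0.837194
  f(a) × f(c) ≥ 0, new interval: [2.482500, 2.730000]

After 2 iteration(s), the approximation is c_2 = 2.482500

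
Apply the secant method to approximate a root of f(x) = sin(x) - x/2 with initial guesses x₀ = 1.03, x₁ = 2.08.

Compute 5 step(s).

f(x) = sin(x) - x/2
x₀ = 1.03, x₁ = 2.08

Secant formula: x_{n+1} = x_n - f(x_n)(x_n - x_{n-1})/(f(x_n) - f(x_{n-1}))

Iteration 1:
  f(1.030000) = 0.342299
  f(2.080000) = -0.166867
  x_2 = 2.080000 - (-0.166867)×(2.080000 - 1.030000)/(-0.166867 - 0.342299)
       = 1.735888
Iteration 2:
  f(2.080000) = -0.166867
  f(1.735888) = 0.118460
  x_3 = 1.735888 - 0.118460×(1.735888 - 2.080000)/(0.118460 - (-0.166867))
       = 1.878753
Iteration 3:
  f(1.735888) = 0.118460
  f(1.878753) = 0.013578
  x_4 = 1.878753 - 0.013578×(1.878753 - 1.735888)/(0.013578 - 0.118460)
       = 1.897249
Iteration 4:
  f(1.878753) = 0.013578
  f(1.897249) = -0.001439
  x_5 = 1.897249 - (-0.001439)×(1.897249 - 1.878753)/(-0.001439 - 0.013578)
       = 1.895477
Iteration 5:
  f(1.897249) = -0.001439
  f(1.895477) = 0.000014
  x_6 = 1.895477 - 0.000014×(1.895477 - 1.897249)/(0.000014 - (-0.001439))
       = 1.895494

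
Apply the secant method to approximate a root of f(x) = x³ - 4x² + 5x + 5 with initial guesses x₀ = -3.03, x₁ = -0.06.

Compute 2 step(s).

f(x) = x³ - 4x² + 5x + 5
x₀ = -3.03, x₁ = -0.06

Secant formula: x_{n+1} = x_n - f(x_n)(x_n - x_{n-1})/(f(x_n) - f(x_{n-1}))

Iteration 1:
  f(-3.030000) = -74.691727
  f(-0.060000) = 4.685384
  x_2 = -0.060000 - 4.685384×(-0.060000 - (-3.030000))/(4.685384 - (-74.691727))
       = -0.235310
Iteration 2:
  f(-0.060000) = 4.685384
  f(-0.235310) = 3.588938
  x_3 = -0.235310 - 3.588938×(-0.235310 - (-0.060000))/(3.588938 - 4.685384)
       = -0.809143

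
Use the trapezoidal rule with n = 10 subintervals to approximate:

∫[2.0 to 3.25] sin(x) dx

f(x) = sin(x)
a = 2.0, b = 3.25, n = 10
h = (b - a)/n = 0.125000

Trapezoidal rule: (h/2)[f(x₀) + 2f(x₁) + 2f(x₂) + ... + f(xₙ)]

x_0 = 2.0000, f(x_0) = 0.909297, coefficient = 1
x_1 = 2.1250, f(x_1) = 0.850320, coefficient = 2
x_2 = 2.2500, f(x_2) = 0.778073, coefficient = 2
x_3 = 2.3750, f(x_3) = 0.693685, coefficient = 2
x_4 = 2.5000, f(x_4) = 0.598472, coefficient = 2
x_5 = 2.6250, f(x_5) = 0.493920, coefficient = 2
x_6 = 2.7500, f(x_6) = 0.381661, coefficient = 2
x_7 = 2.8750, f(x_7) = 0.263446, coefficient = 2
x_8 = 3.0000, f(x_8) = 0.141120, coefficient = 2
x_9 = 3.1250, f(x_9) = 0.016592, coefficient = 2
x_10 = 3.2500, f(x_10) = -0.108195, coefficient = 1

I ≈ (0.125000/2) × 9.235681 = 0.577230
Exact value: 0.577983
Error: 0.000753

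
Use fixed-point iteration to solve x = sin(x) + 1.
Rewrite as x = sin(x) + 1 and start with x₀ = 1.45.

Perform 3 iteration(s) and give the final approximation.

Equation: x = sin(x) + 1
Fixed-point form: x = sin(x) + 1
x₀ = 1.45

x_1 = g(1.450000) = 1.992713
x_2 = g(1.992713) = 1.912306
x_3 = g(1.912306) = 1.942250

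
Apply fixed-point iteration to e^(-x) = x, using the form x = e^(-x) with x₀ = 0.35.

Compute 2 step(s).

Equation: e^(-x) = x
Fixed-point form: x = e^(-x)
x₀ = 0.35

x_1 = g(0.350000) = 0.704688
x_2 = g(0.704688) = 0.494263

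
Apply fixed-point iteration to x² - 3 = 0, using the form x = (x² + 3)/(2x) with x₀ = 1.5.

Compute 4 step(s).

Equation: x² - 3 = 0
Fixed-point form: x = (x² + 3)/(2x)
x₀ = 1.5

x_1 = g(1.500000) = 1.750000
x_2 = g(1.750000) = 1.732143
x_3 = g(1.732143) = 1.732051
x_4 = g(1.732051) = 1.732051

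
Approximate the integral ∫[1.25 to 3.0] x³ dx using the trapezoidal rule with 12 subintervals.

f(x) = x³
a = 1.25, b = 3.0, n = 12
h = (b - a)/n = 0.145833

Trapezoidal rule: (h/2)[f(x₀) + 2f(x₁) + 2f(x₂) + ... + f(xₙ)]

x_0 = 1.2500, f(x_0) = 1.953125, coefficient = 1
x_1 = 1.3958, f(x_1) = 2.719573, coefficient = 2
x_2 = 1.5417, f(x_2) = 3.664135, coefficient = 2
x_3 = 1.6875, f(x_3) = 4.805420, coefficient = 2
x_4 = 1.8333, f(x_4) = 6.162037, coefficient = 2
x_5 = 1.9792, f(x_5) = 7.752595, coefficient = 2
x_6 = 2.1250, f(x_6) = 9.595703, coefficient = 2
x_7 = 2.2708, f(x_7) = 11.709970, coefficient = 2
x_8 = 2.4167, f(x_8) = 14.114005, coefficient = 2
x_9 = 2.5625, f(x_9) = 16.826416, coefficient = 2
x_10 = 2.7083, f(x_10) = 19.865813, coefficient = 2
x_11 = 2.8542, f(x_11) = 23.250805, coefficient = 2
x_12 = 3.0000, f(x_12) = 27.000000, coefficient = 1

I ≈ (0.145833/2) × 269.886068 = 19.679192
Exact value: 19.639648
Error: 0.039544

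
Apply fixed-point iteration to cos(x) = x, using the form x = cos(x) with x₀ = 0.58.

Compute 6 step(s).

Equation: cos(x) = x
Fixed-point form: x = cos(x)
x₀ = 0.58

x_1 = g(0.580000) = 0.836463
x_2 = g(0.836463) = 0.670093
x_3 = g(0.670093) = 0.783764
x_4 = g(0.783764) = 0.708261
x_5 = g(0.708261) = 0.759494
x_6 = g(0.759494) = 0.725184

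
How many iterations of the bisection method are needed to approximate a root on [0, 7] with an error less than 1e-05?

We need (b-a)/2^n ≤ 1e-05
(7 - 0)/2^n ≤ 1e-05
7/2^n ≤ 1e-05
2^n ≥ 700000
n ≥ log₂(700000) = 19.42
n ≥ 20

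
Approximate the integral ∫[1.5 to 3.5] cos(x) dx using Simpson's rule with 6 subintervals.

f(x) = cos(x)
a = 1.5, b = 3.5, n = 6
h = (b - a)/n = 0.333333

Simpson's rule: (h/3)[f(x₀) + 4f(x₁) + 2f(x₂) + ... + f(xₙ)]

x_0 = 1.5000, f(x_0) = 0.070737, coefficient = 1
x_1 = 1.8333, f(x_1) = -0.259531, coefficient = 4
x_2 = 2.1667, f(x_2) = -0.561229, coefficient = 2
x_3 = 2.5000, f(x_3) = -0.801144, coefficient = 4
x_4 = 2.8333, f(x_4) = -0.952863, coefficient = 2
x_5 = 3.1667, f(x_5) = -0.999686, coefficient = 4
x_6 = 3.5000, f(x_6) = -0.936457, coefficient = 1

I ≈ (0.333333/3) × -12.135347 = -1.348372
Exact value: -1.348278
Error: 0.000094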